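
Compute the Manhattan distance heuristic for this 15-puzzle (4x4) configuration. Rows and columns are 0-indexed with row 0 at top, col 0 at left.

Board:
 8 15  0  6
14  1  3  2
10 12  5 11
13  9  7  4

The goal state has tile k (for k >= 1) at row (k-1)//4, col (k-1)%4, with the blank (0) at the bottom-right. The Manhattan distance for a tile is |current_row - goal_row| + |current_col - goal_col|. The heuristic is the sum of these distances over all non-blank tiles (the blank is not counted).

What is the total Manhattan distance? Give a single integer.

Answer: 34

Derivation:
Tile 8: (0,0)->(1,3) = 4
Tile 15: (0,1)->(3,2) = 4
Tile 6: (0,3)->(1,1) = 3
Tile 14: (1,0)->(3,1) = 3
Tile 1: (1,1)->(0,0) = 2
Tile 3: (1,2)->(0,2) = 1
Tile 2: (1,3)->(0,1) = 3
Tile 10: (2,0)->(2,1) = 1
Tile 12: (2,1)->(2,3) = 2
Tile 5: (2,2)->(1,0) = 3
Tile 11: (2,3)->(2,2) = 1
Tile 13: (3,0)->(3,0) = 0
Tile 9: (3,1)->(2,0) = 2
Tile 7: (3,2)->(1,2) = 2
Tile 4: (3,3)->(0,3) = 3
Sum: 4 + 4 + 3 + 3 + 2 + 1 + 3 + 1 + 2 + 3 + 1 + 0 + 2 + 2 + 3 = 34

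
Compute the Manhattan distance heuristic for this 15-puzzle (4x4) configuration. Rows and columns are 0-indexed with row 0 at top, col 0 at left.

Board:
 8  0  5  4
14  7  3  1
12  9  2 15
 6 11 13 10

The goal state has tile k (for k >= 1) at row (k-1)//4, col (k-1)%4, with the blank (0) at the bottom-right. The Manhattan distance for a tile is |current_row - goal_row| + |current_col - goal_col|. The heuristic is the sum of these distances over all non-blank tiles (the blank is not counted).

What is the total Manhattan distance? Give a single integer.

Answer: 35

Derivation:
Tile 8: (0,0)->(1,3) = 4
Tile 5: (0,2)->(1,0) = 3
Tile 4: (0,3)->(0,3) = 0
Tile 14: (1,0)->(3,1) = 3
Tile 7: (1,1)->(1,2) = 1
Tile 3: (1,2)->(0,2) = 1
Tile 1: (1,3)->(0,0) = 4
Tile 12: (2,0)->(2,3) = 3
Tile 9: (2,1)->(2,0) = 1
Tile 2: (2,2)->(0,1) = 3
Tile 15: (2,3)->(3,2) = 2
Tile 6: (3,0)->(1,1) = 3
Tile 11: (3,1)->(2,2) = 2
Tile 13: (3,2)->(3,0) = 2
Tile 10: (3,3)->(2,1) = 3
Sum: 4 + 3 + 0 + 3 + 1 + 1 + 4 + 3 + 1 + 3 + 2 + 3 + 2 + 2 + 3 = 35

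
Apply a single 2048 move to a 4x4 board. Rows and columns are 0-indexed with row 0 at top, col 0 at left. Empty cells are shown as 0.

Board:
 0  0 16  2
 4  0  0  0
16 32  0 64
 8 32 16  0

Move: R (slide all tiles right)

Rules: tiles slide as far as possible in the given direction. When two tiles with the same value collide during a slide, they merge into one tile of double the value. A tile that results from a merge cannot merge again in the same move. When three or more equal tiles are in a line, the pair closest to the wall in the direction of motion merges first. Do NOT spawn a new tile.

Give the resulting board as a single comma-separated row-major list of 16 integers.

Slide right:
row 0: [0, 0, 16, 2] -> [0, 0, 16, 2]
row 1: [4, 0, 0, 0] -> [0, 0, 0, 4]
row 2: [16, 32, 0, 64] -> [0, 16, 32, 64]
row 3: [8, 32, 16, 0] -> [0, 8, 32, 16]

Answer: 0, 0, 16, 2, 0, 0, 0, 4, 0, 16, 32, 64, 0, 8, 32, 16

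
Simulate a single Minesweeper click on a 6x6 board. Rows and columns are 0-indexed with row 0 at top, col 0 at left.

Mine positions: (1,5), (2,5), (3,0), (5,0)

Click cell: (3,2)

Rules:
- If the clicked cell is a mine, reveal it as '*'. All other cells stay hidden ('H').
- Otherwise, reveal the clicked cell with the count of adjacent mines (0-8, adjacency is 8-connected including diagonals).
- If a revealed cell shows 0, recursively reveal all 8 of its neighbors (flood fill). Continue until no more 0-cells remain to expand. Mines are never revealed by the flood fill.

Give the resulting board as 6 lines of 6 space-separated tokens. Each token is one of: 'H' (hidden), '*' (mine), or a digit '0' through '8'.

0 0 0 0 1 H
0 0 0 0 2 H
1 1 0 0 2 H
H 1 0 0 1 1
H 2 0 0 0 0
H 1 0 0 0 0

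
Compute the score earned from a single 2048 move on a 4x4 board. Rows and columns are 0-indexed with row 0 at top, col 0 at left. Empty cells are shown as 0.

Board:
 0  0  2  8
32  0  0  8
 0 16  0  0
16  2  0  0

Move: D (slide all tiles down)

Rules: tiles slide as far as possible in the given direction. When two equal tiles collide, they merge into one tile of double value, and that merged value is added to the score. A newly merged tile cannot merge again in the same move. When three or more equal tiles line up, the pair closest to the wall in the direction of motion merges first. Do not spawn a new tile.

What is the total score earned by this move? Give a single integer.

Answer: 16

Derivation:
Slide down:
col 0: [0, 32, 0, 16] -> [0, 0, 32, 16]  score +0 (running 0)
col 1: [0, 0, 16, 2] -> [0, 0, 16, 2]  score +0 (running 0)
col 2: [2, 0, 0, 0] -> [0, 0, 0, 2]  score +0 (running 0)
col 3: [8, 8, 0, 0] -> [0, 0, 0, 16]  score +16 (running 16)
Board after move:
 0  0  0  0
 0  0  0  0
32 16  0  0
16  2  2 16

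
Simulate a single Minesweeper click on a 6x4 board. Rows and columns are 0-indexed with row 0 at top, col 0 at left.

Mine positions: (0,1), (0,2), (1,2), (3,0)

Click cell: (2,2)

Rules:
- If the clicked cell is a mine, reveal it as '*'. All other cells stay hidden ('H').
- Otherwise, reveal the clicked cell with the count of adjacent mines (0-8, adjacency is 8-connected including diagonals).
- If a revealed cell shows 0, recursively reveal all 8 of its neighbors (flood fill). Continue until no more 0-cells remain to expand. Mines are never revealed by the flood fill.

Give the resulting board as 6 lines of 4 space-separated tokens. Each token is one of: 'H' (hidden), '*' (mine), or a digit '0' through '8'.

H H H H
H H H H
H H 1 H
H H H H
H H H H
H H H H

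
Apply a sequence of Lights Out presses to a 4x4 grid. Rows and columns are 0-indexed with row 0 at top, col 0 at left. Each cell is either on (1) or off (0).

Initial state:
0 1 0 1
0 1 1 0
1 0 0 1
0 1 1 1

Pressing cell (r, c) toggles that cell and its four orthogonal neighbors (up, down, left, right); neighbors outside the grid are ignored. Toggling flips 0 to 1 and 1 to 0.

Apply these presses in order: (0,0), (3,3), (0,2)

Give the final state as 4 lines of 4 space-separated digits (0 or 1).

After press 1 at (0,0):
1 0 0 1
1 1 1 0
1 0 0 1
0 1 1 1

After press 2 at (3,3):
1 0 0 1
1 1 1 0
1 0 0 0
0 1 0 0

After press 3 at (0,2):
1 1 1 0
1 1 0 0
1 0 0 0
0 1 0 0

Answer: 1 1 1 0
1 1 0 0
1 0 0 0
0 1 0 0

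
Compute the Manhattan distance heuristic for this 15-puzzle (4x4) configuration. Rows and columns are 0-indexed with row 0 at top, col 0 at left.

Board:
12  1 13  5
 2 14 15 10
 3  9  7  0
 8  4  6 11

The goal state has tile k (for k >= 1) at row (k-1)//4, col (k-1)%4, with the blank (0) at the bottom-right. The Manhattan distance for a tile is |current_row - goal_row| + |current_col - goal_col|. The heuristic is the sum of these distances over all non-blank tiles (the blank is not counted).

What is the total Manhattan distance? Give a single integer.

Tile 12: (0,0)->(2,3) = 5
Tile 1: (0,1)->(0,0) = 1
Tile 13: (0,2)->(3,0) = 5
Tile 5: (0,3)->(1,0) = 4
Tile 2: (1,0)->(0,1) = 2
Tile 14: (1,1)->(3,1) = 2
Tile 15: (1,2)->(3,2) = 2
Tile 10: (1,3)->(2,1) = 3
Tile 3: (2,0)->(0,2) = 4
Tile 9: (2,1)->(2,0) = 1
Tile 7: (2,2)->(1,2) = 1
Tile 8: (3,0)->(1,3) = 5
Tile 4: (3,1)->(0,3) = 5
Tile 6: (3,2)->(1,1) = 3
Tile 11: (3,3)->(2,2) = 2
Sum: 5 + 1 + 5 + 4 + 2 + 2 + 2 + 3 + 4 + 1 + 1 + 5 + 5 + 3 + 2 = 45

Answer: 45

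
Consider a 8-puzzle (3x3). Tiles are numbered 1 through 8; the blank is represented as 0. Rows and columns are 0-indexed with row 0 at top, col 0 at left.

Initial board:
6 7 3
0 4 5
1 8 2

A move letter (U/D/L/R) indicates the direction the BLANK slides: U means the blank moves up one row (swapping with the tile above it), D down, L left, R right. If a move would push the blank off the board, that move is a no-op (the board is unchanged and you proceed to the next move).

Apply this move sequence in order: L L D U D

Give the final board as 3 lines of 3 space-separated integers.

After move 1 (L):
6 7 3
0 4 5
1 8 2

After move 2 (L):
6 7 3
0 4 5
1 8 2

After move 3 (D):
6 7 3
1 4 5
0 8 2

After move 4 (U):
6 7 3
0 4 5
1 8 2

After move 5 (D):
6 7 3
1 4 5
0 8 2

Answer: 6 7 3
1 4 5
0 8 2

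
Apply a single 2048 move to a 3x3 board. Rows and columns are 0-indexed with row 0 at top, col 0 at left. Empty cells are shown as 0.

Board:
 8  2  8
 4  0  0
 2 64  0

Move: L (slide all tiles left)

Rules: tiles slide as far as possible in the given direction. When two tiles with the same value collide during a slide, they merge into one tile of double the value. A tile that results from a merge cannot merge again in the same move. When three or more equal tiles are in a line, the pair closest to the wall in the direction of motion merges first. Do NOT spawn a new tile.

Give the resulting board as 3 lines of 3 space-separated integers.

Answer:  8  2  8
 4  0  0
 2 64  0

Derivation:
Slide left:
row 0: [8, 2, 8] -> [8, 2, 8]
row 1: [4, 0, 0] -> [4, 0, 0]
row 2: [2, 64, 0] -> [2, 64, 0]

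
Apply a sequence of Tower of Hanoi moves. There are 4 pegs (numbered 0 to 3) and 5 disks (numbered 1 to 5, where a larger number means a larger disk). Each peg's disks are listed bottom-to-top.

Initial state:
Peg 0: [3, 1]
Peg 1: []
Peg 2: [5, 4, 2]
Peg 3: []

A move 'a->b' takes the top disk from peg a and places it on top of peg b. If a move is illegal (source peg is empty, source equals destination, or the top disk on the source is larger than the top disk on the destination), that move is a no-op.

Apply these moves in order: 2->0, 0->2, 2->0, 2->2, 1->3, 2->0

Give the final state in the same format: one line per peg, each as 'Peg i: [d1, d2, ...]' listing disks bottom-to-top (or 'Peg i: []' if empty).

Answer: Peg 0: [3, 1]
Peg 1: []
Peg 2: [5, 4, 2]
Peg 3: []

Derivation:
After move 1 (2->0):
Peg 0: [3, 1]
Peg 1: []
Peg 2: [5, 4, 2]
Peg 3: []

After move 2 (0->2):
Peg 0: [3]
Peg 1: []
Peg 2: [5, 4, 2, 1]
Peg 3: []

After move 3 (2->0):
Peg 0: [3, 1]
Peg 1: []
Peg 2: [5, 4, 2]
Peg 3: []

After move 4 (2->2):
Peg 0: [3, 1]
Peg 1: []
Peg 2: [5, 4, 2]
Peg 3: []

After move 5 (1->3):
Peg 0: [3, 1]
Peg 1: []
Peg 2: [5, 4, 2]
Peg 3: []

After move 6 (2->0):
Peg 0: [3, 1]
Peg 1: []
Peg 2: [5, 4, 2]
Peg 3: []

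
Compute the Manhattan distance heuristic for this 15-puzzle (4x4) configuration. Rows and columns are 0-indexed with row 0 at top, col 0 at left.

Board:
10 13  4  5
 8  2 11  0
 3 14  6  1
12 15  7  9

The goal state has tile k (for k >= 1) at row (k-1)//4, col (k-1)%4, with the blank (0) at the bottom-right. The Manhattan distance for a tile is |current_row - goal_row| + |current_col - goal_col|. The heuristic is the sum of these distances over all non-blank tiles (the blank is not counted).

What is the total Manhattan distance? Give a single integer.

Answer: 40

Derivation:
Tile 10: (0,0)->(2,1) = 3
Tile 13: (0,1)->(3,0) = 4
Tile 4: (0,2)->(0,3) = 1
Tile 5: (0,3)->(1,0) = 4
Tile 8: (1,0)->(1,3) = 3
Tile 2: (1,1)->(0,1) = 1
Tile 11: (1,2)->(2,2) = 1
Tile 3: (2,0)->(0,2) = 4
Tile 14: (2,1)->(3,1) = 1
Tile 6: (2,2)->(1,1) = 2
Tile 1: (2,3)->(0,0) = 5
Tile 12: (3,0)->(2,3) = 4
Tile 15: (3,1)->(3,2) = 1
Tile 7: (3,2)->(1,2) = 2
Tile 9: (3,3)->(2,0) = 4
Sum: 3 + 4 + 1 + 4 + 3 + 1 + 1 + 4 + 1 + 2 + 5 + 4 + 1 + 2 + 4 = 40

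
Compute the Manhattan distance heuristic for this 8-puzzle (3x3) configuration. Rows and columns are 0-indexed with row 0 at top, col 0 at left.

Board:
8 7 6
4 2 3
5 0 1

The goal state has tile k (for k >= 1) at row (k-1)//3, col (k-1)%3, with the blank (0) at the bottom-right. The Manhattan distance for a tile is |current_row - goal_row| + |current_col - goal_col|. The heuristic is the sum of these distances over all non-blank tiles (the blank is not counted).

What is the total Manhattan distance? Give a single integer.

Tile 8: (0,0)->(2,1) = 3
Tile 7: (0,1)->(2,0) = 3
Tile 6: (0,2)->(1,2) = 1
Tile 4: (1,0)->(1,0) = 0
Tile 2: (1,1)->(0,1) = 1
Tile 3: (1,2)->(0,2) = 1
Tile 5: (2,0)->(1,1) = 2
Tile 1: (2,2)->(0,0) = 4
Sum: 3 + 3 + 1 + 0 + 1 + 1 + 2 + 4 = 15

Answer: 15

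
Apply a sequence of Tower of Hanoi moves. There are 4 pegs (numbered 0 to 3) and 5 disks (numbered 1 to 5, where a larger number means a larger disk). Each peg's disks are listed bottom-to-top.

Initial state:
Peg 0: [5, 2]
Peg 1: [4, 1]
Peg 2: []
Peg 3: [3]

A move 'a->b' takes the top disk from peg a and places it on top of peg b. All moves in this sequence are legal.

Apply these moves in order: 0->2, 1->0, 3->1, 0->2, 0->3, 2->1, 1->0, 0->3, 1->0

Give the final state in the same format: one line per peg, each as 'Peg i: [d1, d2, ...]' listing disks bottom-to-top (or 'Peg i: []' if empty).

After move 1 (0->2):
Peg 0: [5]
Peg 1: [4, 1]
Peg 2: [2]
Peg 3: [3]

After move 2 (1->0):
Peg 0: [5, 1]
Peg 1: [4]
Peg 2: [2]
Peg 3: [3]

After move 3 (3->1):
Peg 0: [5, 1]
Peg 1: [4, 3]
Peg 2: [2]
Peg 3: []

After move 4 (0->2):
Peg 0: [5]
Peg 1: [4, 3]
Peg 2: [2, 1]
Peg 3: []

After move 5 (0->3):
Peg 0: []
Peg 1: [4, 3]
Peg 2: [2, 1]
Peg 3: [5]

After move 6 (2->1):
Peg 0: []
Peg 1: [4, 3, 1]
Peg 2: [2]
Peg 3: [5]

After move 7 (1->0):
Peg 0: [1]
Peg 1: [4, 3]
Peg 2: [2]
Peg 3: [5]

After move 8 (0->3):
Peg 0: []
Peg 1: [4, 3]
Peg 2: [2]
Peg 3: [5, 1]

After move 9 (1->0):
Peg 0: [3]
Peg 1: [4]
Peg 2: [2]
Peg 3: [5, 1]

Answer: Peg 0: [3]
Peg 1: [4]
Peg 2: [2]
Peg 3: [5, 1]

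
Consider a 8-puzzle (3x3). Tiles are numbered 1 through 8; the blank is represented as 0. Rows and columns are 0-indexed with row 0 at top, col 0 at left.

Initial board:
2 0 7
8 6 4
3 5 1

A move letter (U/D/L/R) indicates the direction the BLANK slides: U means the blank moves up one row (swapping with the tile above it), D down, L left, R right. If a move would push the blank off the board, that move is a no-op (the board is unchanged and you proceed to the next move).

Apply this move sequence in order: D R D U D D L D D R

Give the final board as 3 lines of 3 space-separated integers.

Answer: 2 6 7
8 4 1
3 5 0

Derivation:
After move 1 (D):
2 6 7
8 0 4
3 5 1

After move 2 (R):
2 6 7
8 4 0
3 5 1

After move 3 (D):
2 6 7
8 4 1
3 5 0

After move 4 (U):
2 6 7
8 4 0
3 5 1

After move 5 (D):
2 6 7
8 4 1
3 5 0

After move 6 (D):
2 6 7
8 4 1
3 5 0

After move 7 (L):
2 6 7
8 4 1
3 0 5

After move 8 (D):
2 6 7
8 4 1
3 0 5

After move 9 (D):
2 6 7
8 4 1
3 0 5

After move 10 (R):
2 6 7
8 4 1
3 5 0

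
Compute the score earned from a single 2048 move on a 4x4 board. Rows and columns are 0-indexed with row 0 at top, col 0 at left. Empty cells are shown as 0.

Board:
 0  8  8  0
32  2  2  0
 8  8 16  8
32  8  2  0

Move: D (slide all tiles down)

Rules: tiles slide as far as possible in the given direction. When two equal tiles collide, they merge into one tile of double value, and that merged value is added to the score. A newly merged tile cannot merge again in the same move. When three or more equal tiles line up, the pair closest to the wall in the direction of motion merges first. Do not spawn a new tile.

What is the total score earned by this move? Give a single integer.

Answer: 16

Derivation:
Slide down:
col 0: [0, 32, 8, 32] -> [0, 32, 8, 32]  score +0 (running 0)
col 1: [8, 2, 8, 8] -> [0, 8, 2, 16]  score +16 (running 16)
col 2: [8, 2, 16, 2] -> [8, 2, 16, 2]  score +0 (running 16)
col 3: [0, 0, 8, 0] -> [0, 0, 0, 8]  score +0 (running 16)
Board after move:
 0  0  8  0
32  8  2  0
 8  2 16  0
32 16  2  8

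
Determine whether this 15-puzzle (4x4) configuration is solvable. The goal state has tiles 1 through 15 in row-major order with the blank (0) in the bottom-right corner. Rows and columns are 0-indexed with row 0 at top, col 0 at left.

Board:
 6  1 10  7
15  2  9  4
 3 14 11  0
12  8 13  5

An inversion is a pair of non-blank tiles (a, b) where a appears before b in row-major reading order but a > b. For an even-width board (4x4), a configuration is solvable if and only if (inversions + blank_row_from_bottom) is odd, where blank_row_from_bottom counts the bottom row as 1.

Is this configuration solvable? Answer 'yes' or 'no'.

Answer: no

Derivation:
Inversions: 42
Blank is in row 2 (0-indexed from top), which is row 2 counting from the bottom (bottom = 1).
42 + 2 = 44, which is even, so the puzzle is not solvable.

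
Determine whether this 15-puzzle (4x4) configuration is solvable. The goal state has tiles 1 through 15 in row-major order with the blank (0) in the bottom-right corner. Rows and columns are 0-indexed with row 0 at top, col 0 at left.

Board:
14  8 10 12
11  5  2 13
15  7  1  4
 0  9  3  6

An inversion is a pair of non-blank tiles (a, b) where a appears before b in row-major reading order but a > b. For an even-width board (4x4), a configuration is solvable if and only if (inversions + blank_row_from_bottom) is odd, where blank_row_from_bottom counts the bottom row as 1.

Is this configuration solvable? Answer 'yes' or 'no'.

Inversions: 69
Blank is in row 3 (0-indexed from top), which is row 1 counting from the bottom (bottom = 1).
69 + 1 = 70, which is even, so the puzzle is not solvable.

Answer: no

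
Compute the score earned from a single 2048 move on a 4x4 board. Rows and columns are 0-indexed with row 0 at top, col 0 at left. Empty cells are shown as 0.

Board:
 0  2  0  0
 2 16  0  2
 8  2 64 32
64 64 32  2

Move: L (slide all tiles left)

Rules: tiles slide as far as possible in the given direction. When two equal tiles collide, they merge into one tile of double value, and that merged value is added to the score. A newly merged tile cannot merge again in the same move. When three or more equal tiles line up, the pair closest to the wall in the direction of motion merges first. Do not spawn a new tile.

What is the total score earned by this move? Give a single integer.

Slide left:
row 0: [0, 2, 0, 0] -> [2, 0, 0, 0]  score +0 (running 0)
row 1: [2, 16, 0, 2] -> [2, 16, 2, 0]  score +0 (running 0)
row 2: [8, 2, 64, 32] -> [8, 2, 64, 32]  score +0 (running 0)
row 3: [64, 64, 32, 2] -> [128, 32, 2, 0]  score +128 (running 128)
Board after move:
  2   0   0   0
  2  16   2   0
  8   2  64  32
128  32   2   0

Answer: 128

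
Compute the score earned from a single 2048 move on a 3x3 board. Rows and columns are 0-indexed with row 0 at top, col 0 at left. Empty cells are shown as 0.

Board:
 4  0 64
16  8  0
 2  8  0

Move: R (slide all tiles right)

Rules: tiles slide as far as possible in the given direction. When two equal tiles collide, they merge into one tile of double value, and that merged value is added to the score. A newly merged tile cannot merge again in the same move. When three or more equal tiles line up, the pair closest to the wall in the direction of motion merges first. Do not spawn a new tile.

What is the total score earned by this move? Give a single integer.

Answer: 0

Derivation:
Slide right:
row 0: [4, 0, 64] -> [0, 4, 64]  score +0 (running 0)
row 1: [16, 8, 0] -> [0, 16, 8]  score +0 (running 0)
row 2: [2, 8, 0] -> [0, 2, 8]  score +0 (running 0)
Board after move:
 0  4 64
 0 16  8
 0  2  8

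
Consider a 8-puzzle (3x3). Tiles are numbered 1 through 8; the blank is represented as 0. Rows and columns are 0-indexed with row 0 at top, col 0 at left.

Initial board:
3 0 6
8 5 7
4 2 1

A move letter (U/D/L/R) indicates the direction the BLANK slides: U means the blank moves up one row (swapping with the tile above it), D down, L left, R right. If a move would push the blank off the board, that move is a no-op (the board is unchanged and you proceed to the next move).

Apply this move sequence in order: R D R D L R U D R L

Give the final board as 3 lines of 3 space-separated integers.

After move 1 (R):
3 6 0
8 5 7
4 2 1

After move 2 (D):
3 6 7
8 5 0
4 2 1

After move 3 (R):
3 6 7
8 5 0
4 2 1

After move 4 (D):
3 6 7
8 5 1
4 2 0

After move 5 (L):
3 6 7
8 5 1
4 0 2

After move 6 (R):
3 6 7
8 5 1
4 2 0

After move 7 (U):
3 6 7
8 5 0
4 2 1

After move 8 (D):
3 6 7
8 5 1
4 2 0

After move 9 (R):
3 6 7
8 5 1
4 2 0

After move 10 (L):
3 6 7
8 5 1
4 0 2

Answer: 3 6 7
8 5 1
4 0 2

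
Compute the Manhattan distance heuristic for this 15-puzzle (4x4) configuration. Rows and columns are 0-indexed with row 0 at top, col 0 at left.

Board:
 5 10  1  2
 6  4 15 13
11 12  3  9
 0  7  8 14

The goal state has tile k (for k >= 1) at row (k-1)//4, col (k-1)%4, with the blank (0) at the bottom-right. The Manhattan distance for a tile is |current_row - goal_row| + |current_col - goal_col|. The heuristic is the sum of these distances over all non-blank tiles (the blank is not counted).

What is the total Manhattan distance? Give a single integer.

Answer: 35

Derivation:
Tile 5: at (0,0), goal (1,0), distance |0-1|+|0-0| = 1
Tile 10: at (0,1), goal (2,1), distance |0-2|+|1-1| = 2
Tile 1: at (0,2), goal (0,0), distance |0-0|+|2-0| = 2
Tile 2: at (0,3), goal (0,1), distance |0-0|+|3-1| = 2
Tile 6: at (1,0), goal (1,1), distance |1-1|+|0-1| = 1
Tile 4: at (1,1), goal (0,3), distance |1-0|+|1-3| = 3
Tile 15: at (1,2), goal (3,2), distance |1-3|+|2-2| = 2
Tile 13: at (1,3), goal (3,0), distance |1-3|+|3-0| = 5
Tile 11: at (2,0), goal (2,2), distance |2-2|+|0-2| = 2
Tile 12: at (2,1), goal (2,3), distance |2-2|+|1-3| = 2
Tile 3: at (2,2), goal (0,2), distance |2-0|+|2-2| = 2
Tile 9: at (2,3), goal (2,0), distance |2-2|+|3-0| = 3
Tile 7: at (3,1), goal (1,2), distance |3-1|+|1-2| = 3
Tile 8: at (3,2), goal (1,3), distance |3-1|+|2-3| = 3
Tile 14: at (3,3), goal (3,1), distance |3-3|+|3-1| = 2
Sum: 1 + 2 + 2 + 2 + 1 + 3 + 2 + 5 + 2 + 2 + 2 + 3 + 3 + 3 + 2 = 35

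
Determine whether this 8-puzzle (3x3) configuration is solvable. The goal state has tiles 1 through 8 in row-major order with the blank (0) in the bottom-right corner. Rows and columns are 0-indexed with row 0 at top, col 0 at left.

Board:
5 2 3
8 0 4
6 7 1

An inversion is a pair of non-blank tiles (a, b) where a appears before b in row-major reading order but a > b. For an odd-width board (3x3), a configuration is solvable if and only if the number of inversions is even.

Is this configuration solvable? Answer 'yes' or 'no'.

Inversions (pairs i<j in row-major order where tile[i] > tile[j] > 0): 13
13 is odd, so the puzzle is not solvable.

Answer: no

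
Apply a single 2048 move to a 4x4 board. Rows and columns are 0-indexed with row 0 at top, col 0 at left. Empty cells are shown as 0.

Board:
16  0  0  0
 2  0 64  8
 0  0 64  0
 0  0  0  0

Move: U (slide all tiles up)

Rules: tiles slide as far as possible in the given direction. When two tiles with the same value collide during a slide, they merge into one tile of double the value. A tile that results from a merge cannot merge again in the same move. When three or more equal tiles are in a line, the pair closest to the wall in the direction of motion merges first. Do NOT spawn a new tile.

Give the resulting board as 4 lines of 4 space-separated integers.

Answer:  16   0 128   8
  2   0   0   0
  0   0   0   0
  0   0   0   0

Derivation:
Slide up:
col 0: [16, 2, 0, 0] -> [16, 2, 0, 0]
col 1: [0, 0, 0, 0] -> [0, 0, 0, 0]
col 2: [0, 64, 64, 0] -> [128, 0, 0, 0]
col 3: [0, 8, 0, 0] -> [8, 0, 0, 0]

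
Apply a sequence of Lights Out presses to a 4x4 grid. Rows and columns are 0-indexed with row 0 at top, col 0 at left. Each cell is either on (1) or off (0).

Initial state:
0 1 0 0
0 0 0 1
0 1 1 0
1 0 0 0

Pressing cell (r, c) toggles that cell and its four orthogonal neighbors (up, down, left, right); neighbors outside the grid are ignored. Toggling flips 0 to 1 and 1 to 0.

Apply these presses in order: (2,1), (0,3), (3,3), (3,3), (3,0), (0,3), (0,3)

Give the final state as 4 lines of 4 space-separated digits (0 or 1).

Answer: 0 1 1 1
0 1 0 0
0 0 0 0
0 0 0 0

Derivation:
After press 1 at (2,1):
0 1 0 0
0 1 0 1
1 0 0 0
1 1 0 0

After press 2 at (0,3):
0 1 1 1
0 1 0 0
1 0 0 0
1 1 0 0

After press 3 at (3,3):
0 1 1 1
0 1 0 0
1 0 0 1
1 1 1 1

After press 4 at (3,3):
0 1 1 1
0 1 0 0
1 0 0 0
1 1 0 0

After press 5 at (3,0):
0 1 1 1
0 1 0 0
0 0 0 0
0 0 0 0

After press 6 at (0,3):
0 1 0 0
0 1 0 1
0 0 0 0
0 0 0 0

After press 7 at (0,3):
0 1 1 1
0 1 0 0
0 0 0 0
0 0 0 0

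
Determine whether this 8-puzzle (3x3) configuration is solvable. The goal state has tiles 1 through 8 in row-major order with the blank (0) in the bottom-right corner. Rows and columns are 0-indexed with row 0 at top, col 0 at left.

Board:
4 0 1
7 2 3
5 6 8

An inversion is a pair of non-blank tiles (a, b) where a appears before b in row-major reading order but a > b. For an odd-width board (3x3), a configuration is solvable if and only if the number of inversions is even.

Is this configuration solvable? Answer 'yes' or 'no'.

Answer: no

Derivation:
Inversions (pairs i<j in row-major order where tile[i] > tile[j] > 0): 7
7 is odd, so the puzzle is not solvable.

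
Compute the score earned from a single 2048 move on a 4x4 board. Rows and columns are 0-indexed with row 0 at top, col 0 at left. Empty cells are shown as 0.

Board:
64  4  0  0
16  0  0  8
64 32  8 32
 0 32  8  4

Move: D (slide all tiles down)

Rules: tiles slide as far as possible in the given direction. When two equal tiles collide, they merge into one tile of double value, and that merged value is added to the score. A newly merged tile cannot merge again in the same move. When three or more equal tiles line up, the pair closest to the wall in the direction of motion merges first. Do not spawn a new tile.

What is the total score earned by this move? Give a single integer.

Slide down:
col 0: [64, 16, 64, 0] -> [0, 64, 16, 64]  score +0 (running 0)
col 1: [4, 0, 32, 32] -> [0, 0, 4, 64]  score +64 (running 64)
col 2: [0, 0, 8, 8] -> [0, 0, 0, 16]  score +16 (running 80)
col 3: [0, 8, 32, 4] -> [0, 8, 32, 4]  score +0 (running 80)
Board after move:
 0  0  0  0
64  0  0  8
16  4  0 32
64 64 16  4

Answer: 80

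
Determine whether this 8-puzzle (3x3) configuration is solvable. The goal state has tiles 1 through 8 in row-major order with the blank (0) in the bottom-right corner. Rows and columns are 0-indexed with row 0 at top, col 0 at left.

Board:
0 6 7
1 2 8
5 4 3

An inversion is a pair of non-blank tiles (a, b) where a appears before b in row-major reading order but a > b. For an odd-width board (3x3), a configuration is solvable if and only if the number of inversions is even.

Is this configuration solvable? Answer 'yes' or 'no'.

Answer: yes

Derivation:
Inversions (pairs i<j in row-major order where tile[i] > tile[j] > 0): 16
16 is even, so the puzzle is solvable.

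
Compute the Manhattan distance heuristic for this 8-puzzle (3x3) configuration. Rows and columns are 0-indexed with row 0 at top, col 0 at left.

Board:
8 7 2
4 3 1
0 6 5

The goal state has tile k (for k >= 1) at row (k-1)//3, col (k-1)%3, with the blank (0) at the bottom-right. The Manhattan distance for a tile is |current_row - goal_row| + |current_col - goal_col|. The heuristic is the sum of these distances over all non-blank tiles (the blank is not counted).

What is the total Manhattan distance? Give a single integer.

Tile 8: at (0,0), goal (2,1), distance |0-2|+|0-1| = 3
Tile 7: at (0,1), goal (2,0), distance |0-2|+|1-0| = 3
Tile 2: at (0,2), goal (0,1), distance |0-0|+|2-1| = 1
Tile 4: at (1,0), goal (1,0), distance |1-1|+|0-0| = 0
Tile 3: at (1,1), goal (0,2), distance |1-0|+|1-2| = 2
Tile 1: at (1,2), goal (0,0), distance |1-0|+|2-0| = 3
Tile 6: at (2,1), goal (1,2), distance |2-1|+|1-2| = 2
Tile 5: at (2,2), goal (1,1), distance |2-1|+|2-1| = 2
Sum: 3 + 3 + 1 + 0 + 2 + 3 + 2 + 2 = 16

Answer: 16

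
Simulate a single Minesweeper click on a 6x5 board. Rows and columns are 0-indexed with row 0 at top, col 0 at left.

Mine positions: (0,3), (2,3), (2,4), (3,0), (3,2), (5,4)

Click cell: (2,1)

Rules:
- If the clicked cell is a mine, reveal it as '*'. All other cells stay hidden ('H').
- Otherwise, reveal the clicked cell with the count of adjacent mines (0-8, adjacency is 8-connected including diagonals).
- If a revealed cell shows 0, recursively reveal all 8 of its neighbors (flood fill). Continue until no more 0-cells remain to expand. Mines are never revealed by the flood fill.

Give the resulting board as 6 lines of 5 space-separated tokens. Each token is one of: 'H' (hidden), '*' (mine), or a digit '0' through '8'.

H H H H H
H H H H H
H 2 H H H
H H H H H
H H H H H
H H H H H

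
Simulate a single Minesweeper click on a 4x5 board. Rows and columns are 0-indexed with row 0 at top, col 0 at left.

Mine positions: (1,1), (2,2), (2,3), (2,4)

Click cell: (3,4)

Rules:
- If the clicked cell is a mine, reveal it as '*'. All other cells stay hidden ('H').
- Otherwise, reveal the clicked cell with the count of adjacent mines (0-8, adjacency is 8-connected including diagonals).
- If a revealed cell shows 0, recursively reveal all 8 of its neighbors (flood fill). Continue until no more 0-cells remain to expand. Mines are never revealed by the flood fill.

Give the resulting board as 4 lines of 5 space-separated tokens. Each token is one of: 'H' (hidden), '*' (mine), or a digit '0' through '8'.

H H H H H
H H H H H
H H H H H
H H H H 2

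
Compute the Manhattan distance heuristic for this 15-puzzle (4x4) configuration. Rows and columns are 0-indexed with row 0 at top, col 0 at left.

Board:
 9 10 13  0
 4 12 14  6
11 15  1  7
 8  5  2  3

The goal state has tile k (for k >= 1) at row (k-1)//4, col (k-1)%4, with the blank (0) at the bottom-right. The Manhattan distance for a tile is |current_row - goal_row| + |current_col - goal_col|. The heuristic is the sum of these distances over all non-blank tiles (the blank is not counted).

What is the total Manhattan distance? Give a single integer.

Tile 9: (0,0)->(2,0) = 2
Tile 10: (0,1)->(2,1) = 2
Tile 13: (0,2)->(3,0) = 5
Tile 4: (1,0)->(0,3) = 4
Tile 12: (1,1)->(2,3) = 3
Tile 14: (1,2)->(3,1) = 3
Tile 6: (1,3)->(1,1) = 2
Tile 11: (2,0)->(2,2) = 2
Tile 15: (2,1)->(3,2) = 2
Tile 1: (2,2)->(0,0) = 4
Tile 7: (2,3)->(1,2) = 2
Tile 8: (3,0)->(1,3) = 5
Tile 5: (3,1)->(1,0) = 3
Tile 2: (3,2)->(0,1) = 4
Tile 3: (3,3)->(0,2) = 4
Sum: 2 + 2 + 5 + 4 + 3 + 3 + 2 + 2 + 2 + 4 + 2 + 5 + 3 + 4 + 4 = 47

Answer: 47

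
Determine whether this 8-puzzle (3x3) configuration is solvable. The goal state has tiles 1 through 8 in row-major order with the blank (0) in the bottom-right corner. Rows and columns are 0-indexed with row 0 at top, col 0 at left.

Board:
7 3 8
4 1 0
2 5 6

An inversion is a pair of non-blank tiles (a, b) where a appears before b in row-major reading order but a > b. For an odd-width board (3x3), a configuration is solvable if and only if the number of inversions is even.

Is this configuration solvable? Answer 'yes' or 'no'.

Answer: no

Derivation:
Inversions (pairs i<j in row-major order where tile[i] > tile[j] > 0): 15
15 is odd, so the puzzle is not solvable.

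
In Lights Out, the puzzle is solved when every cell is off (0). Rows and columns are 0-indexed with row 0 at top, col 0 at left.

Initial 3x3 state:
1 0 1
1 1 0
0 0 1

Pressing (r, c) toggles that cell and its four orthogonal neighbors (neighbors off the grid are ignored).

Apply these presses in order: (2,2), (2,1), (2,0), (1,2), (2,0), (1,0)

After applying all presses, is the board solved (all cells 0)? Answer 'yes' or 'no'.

Answer: yes

Derivation:
After press 1 at (2,2):
1 0 1
1 1 1
0 1 0

After press 2 at (2,1):
1 0 1
1 0 1
1 0 1

After press 3 at (2,0):
1 0 1
0 0 1
0 1 1

After press 4 at (1,2):
1 0 0
0 1 0
0 1 0

After press 5 at (2,0):
1 0 0
1 1 0
1 0 0

After press 6 at (1,0):
0 0 0
0 0 0
0 0 0

Lights still on: 0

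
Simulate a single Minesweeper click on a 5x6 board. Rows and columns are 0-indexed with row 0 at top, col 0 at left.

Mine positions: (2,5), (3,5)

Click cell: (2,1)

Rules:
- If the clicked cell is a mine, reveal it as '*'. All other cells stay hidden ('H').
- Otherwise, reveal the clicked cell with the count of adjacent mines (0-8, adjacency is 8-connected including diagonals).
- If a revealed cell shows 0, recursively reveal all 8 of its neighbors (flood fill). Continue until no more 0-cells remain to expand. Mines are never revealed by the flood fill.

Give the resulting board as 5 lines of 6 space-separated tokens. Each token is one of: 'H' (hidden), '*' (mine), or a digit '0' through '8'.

0 0 0 0 0 0
0 0 0 0 1 1
0 0 0 0 2 H
0 0 0 0 2 H
0 0 0 0 1 H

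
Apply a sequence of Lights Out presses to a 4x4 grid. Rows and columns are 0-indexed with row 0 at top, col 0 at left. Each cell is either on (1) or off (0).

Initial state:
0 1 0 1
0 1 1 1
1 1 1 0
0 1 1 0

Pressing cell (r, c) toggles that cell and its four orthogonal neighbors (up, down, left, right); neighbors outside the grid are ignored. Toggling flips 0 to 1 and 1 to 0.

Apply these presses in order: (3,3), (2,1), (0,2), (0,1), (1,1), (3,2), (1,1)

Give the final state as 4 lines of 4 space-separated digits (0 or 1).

After press 1 at (3,3):
0 1 0 1
0 1 1 1
1 1 1 1
0 1 0 1

After press 2 at (2,1):
0 1 0 1
0 0 1 1
0 0 0 1
0 0 0 1

After press 3 at (0,2):
0 0 1 0
0 0 0 1
0 0 0 1
0 0 0 1

After press 4 at (0,1):
1 1 0 0
0 1 0 1
0 0 0 1
0 0 0 1

After press 5 at (1,1):
1 0 0 0
1 0 1 1
0 1 0 1
0 0 0 1

After press 6 at (3,2):
1 0 0 0
1 0 1 1
0 1 1 1
0 1 1 0

After press 7 at (1,1):
1 1 0 0
0 1 0 1
0 0 1 1
0 1 1 0

Answer: 1 1 0 0
0 1 0 1
0 0 1 1
0 1 1 0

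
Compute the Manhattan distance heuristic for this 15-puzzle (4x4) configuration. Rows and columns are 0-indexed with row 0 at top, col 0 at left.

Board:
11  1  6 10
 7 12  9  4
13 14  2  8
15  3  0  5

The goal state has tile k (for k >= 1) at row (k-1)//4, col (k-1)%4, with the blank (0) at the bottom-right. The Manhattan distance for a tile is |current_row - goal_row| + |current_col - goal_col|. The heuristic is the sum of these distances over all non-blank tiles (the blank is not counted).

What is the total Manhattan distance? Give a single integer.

Tile 11: (0,0)->(2,2) = 4
Tile 1: (0,1)->(0,0) = 1
Tile 6: (0,2)->(1,1) = 2
Tile 10: (0,3)->(2,1) = 4
Tile 7: (1,0)->(1,2) = 2
Tile 12: (1,1)->(2,3) = 3
Tile 9: (1,2)->(2,0) = 3
Tile 4: (1,3)->(0,3) = 1
Tile 13: (2,0)->(3,0) = 1
Tile 14: (2,1)->(3,1) = 1
Tile 2: (2,2)->(0,1) = 3
Tile 8: (2,3)->(1,3) = 1
Tile 15: (3,0)->(3,2) = 2
Tile 3: (3,1)->(0,2) = 4
Tile 5: (3,3)->(1,0) = 5
Sum: 4 + 1 + 2 + 4 + 2 + 3 + 3 + 1 + 1 + 1 + 3 + 1 + 2 + 4 + 5 = 37

Answer: 37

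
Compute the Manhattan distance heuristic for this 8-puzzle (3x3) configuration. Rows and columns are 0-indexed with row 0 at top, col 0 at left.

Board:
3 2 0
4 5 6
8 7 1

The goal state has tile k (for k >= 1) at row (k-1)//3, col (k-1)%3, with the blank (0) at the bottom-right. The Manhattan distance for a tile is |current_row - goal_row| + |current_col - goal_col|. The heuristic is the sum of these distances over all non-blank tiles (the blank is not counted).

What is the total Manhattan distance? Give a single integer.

Answer: 8

Derivation:
Tile 3: at (0,0), goal (0,2), distance |0-0|+|0-2| = 2
Tile 2: at (0,1), goal (0,1), distance |0-0|+|1-1| = 0
Tile 4: at (1,0), goal (1,0), distance |1-1|+|0-0| = 0
Tile 5: at (1,1), goal (1,1), distance |1-1|+|1-1| = 0
Tile 6: at (1,2), goal (1,2), distance |1-1|+|2-2| = 0
Tile 8: at (2,0), goal (2,1), distance |2-2|+|0-1| = 1
Tile 7: at (2,1), goal (2,0), distance |2-2|+|1-0| = 1
Tile 1: at (2,2), goal (0,0), distance |2-0|+|2-0| = 4
Sum: 2 + 0 + 0 + 0 + 0 + 1 + 1 + 4 = 8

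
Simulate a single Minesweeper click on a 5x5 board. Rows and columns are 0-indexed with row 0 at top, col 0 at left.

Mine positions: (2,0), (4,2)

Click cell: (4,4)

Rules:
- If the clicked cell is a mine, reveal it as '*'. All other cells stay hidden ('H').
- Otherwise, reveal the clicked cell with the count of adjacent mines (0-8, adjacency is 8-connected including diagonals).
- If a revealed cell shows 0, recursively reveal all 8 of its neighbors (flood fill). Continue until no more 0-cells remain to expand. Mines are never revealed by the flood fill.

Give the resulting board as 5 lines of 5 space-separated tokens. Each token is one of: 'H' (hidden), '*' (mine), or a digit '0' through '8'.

0 0 0 0 0
1 1 0 0 0
H 1 0 0 0
H 2 1 1 0
H H H 1 0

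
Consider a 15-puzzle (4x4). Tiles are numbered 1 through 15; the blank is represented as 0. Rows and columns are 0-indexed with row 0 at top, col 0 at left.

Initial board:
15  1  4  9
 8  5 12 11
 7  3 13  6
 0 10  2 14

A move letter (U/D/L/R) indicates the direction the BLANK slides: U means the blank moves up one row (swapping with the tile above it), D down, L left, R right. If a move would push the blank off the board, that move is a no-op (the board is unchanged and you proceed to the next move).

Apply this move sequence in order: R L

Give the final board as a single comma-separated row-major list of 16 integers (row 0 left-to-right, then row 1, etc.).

After move 1 (R):
15  1  4  9
 8  5 12 11
 7  3 13  6
10  0  2 14

After move 2 (L):
15  1  4  9
 8  5 12 11
 7  3 13  6
 0 10  2 14

Answer: 15, 1, 4, 9, 8, 5, 12, 11, 7, 3, 13, 6, 0, 10, 2, 14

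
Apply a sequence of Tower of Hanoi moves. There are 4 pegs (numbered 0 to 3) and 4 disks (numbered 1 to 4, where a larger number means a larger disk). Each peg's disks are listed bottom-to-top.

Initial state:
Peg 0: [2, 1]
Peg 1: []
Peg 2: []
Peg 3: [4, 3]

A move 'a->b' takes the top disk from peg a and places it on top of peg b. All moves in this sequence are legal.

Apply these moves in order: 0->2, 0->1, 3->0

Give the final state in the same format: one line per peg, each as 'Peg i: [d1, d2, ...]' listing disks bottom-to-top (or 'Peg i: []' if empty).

After move 1 (0->2):
Peg 0: [2]
Peg 1: []
Peg 2: [1]
Peg 3: [4, 3]

After move 2 (0->1):
Peg 0: []
Peg 1: [2]
Peg 2: [1]
Peg 3: [4, 3]

After move 3 (3->0):
Peg 0: [3]
Peg 1: [2]
Peg 2: [1]
Peg 3: [4]

Answer: Peg 0: [3]
Peg 1: [2]
Peg 2: [1]
Peg 3: [4]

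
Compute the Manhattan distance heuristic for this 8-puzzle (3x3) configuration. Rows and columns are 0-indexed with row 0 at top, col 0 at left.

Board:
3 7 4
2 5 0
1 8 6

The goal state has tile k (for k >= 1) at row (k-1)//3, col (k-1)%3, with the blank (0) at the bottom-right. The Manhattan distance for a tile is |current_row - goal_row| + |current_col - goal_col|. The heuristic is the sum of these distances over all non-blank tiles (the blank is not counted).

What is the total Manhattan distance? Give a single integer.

Tile 3: at (0,0), goal (0,2), distance |0-0|+|0-2| = 2
Tile 7: at (0,1), goal (2,0), distance |0-2|+|1-0| = 3
Tile 4: at (0,2), goal (1,0), distance |0-1|+|2-0| = 3
Tile 2: at (1,0), goal (0,1), distance |1-0|+|0-1| = 2
Tile 5: at (1,1), goal (1,1), distance |1-1|+|1-1| = 0
Tile 1: at (2,0), goal (0,0), distance |2-0|+|0-0| = 2
Tile 8: at (2,1), goal (2,1), distance |2-2|+|1-1| = 0
Tile 6: at (2,2), goal (1,2), distance |2-1|+|2-2| = 1
Sum: 2 + 3 + 3 + 2 + 0 + 2 + 0 + 1 = 13

Answer: 13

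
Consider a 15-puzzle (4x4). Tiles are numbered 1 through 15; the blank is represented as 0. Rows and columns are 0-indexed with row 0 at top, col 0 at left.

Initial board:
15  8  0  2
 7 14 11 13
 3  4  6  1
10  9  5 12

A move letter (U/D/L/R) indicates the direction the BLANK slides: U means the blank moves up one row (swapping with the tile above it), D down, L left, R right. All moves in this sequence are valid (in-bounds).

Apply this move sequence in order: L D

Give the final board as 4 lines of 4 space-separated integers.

Answer: 15 14  8  2
 7  0 11 13
 3  4  6  1
10  9  5 12

Derivation:
After move 1 (L):
15  0  8  2
 7 14 11 13
 3  4  6  1
10  9  5 12

After move 2 (D):
15 14  8  2
 7  0 11 13
 3  4  6  1
10  9  5 12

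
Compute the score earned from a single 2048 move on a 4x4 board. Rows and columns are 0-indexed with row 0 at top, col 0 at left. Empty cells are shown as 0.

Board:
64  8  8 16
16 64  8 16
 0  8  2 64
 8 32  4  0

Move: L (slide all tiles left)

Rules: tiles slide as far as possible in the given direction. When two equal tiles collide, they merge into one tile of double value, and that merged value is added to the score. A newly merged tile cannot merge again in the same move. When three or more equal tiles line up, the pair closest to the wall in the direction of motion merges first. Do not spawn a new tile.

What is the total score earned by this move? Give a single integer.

Slide left:
row 0: [64, 8, 8, 16] -> [64, 16, 16, 0]  score +16 (running 16)
row 1: [16, 64, 8, 16] -> [16, 64, 8, 16]  score +0 (running 16)
row 2: [0, 8, 2, 64] -> [8, 2, 64, 0]  score +0 (running 16)
row 3: [8, 32, 4, 0] -> [8, 32, 4, 0]  score +0 (running 16)
Board after move:
64 16 16  0
16 64  8 16
 8  2 64  0
 8 32  4  0

Answer: 16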